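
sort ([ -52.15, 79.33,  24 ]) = [-52.15, 24 , 79.33]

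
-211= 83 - 294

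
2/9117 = 2/9117=0.00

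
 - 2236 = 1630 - 3866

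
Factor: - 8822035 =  - 5^1*1764407^1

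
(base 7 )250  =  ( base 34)3V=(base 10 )133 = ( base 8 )205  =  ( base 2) 10000101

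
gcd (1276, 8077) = 1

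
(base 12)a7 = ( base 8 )177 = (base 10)127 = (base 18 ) 71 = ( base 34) 3p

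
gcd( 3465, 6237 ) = 693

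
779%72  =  59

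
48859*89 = 4348451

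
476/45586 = 238/22793 = 0.01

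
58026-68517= -10491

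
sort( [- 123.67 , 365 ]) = [-123.67,365] 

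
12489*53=661917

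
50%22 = 6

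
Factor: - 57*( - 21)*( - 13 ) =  - 15561=   -  3^2*7^1*13^1*19^1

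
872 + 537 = 1409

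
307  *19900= 6109300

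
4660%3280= 1380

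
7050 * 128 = 902400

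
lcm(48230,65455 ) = 916370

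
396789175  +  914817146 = 1311606321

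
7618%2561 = 2496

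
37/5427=37/5427  =  0.01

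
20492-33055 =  - 12563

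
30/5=6 = 6.00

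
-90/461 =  - 1 + 371/461 = -0.20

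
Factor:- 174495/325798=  - 2^ (- 1)*3^1 * 5^1*11^(-1 )*59^(-1)*251^(  -  1)*11633^1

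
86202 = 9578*9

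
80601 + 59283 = 139884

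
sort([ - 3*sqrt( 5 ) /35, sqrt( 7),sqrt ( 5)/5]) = [  -  3*sqrt( 5)/35 , sqrt (5)/5 , sqrt( 7) ]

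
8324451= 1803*4617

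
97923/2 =97923/2 = 48961.50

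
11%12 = 11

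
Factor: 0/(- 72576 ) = 0^1 = 0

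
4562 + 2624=7186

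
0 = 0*927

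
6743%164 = 19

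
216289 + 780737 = 997026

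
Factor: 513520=2^4*5^1*7^2*131^1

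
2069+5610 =7679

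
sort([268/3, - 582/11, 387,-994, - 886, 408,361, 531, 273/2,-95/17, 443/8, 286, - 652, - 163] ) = [ - 994, - 886, - 652, -163, - 582/11 , - 95/17, 443/8 , 268/3, 273/2, 286, 361, 387, 408, 531]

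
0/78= 0 =0.00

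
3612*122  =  440664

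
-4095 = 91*(-45 )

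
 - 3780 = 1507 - 5287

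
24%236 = 24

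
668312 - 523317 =144995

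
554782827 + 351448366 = 906231193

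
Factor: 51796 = 2^2*23^1 * 563^1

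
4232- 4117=115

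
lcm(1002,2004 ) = 2004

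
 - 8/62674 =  - 4/31337 = - 0.00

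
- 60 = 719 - 779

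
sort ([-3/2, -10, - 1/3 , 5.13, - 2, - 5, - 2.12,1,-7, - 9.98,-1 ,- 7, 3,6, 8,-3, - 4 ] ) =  [ -10, - 9.98,-7, - 7,-5, - 4, - 3, - 2.12, - 2, - 3/2, - 1,  -  1/3,  1, 3,5.13,6,8] 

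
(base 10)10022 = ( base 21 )11f5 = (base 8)23446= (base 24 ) h9e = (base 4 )2130212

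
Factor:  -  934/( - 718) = 359^( - 1 )*467^1 = 467/359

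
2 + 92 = 94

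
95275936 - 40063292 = 55212644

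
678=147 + 531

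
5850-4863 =987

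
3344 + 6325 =9669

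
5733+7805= 13538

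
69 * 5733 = 395577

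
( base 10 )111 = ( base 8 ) 157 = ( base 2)1101111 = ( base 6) 303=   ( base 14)7d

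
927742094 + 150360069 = 1078102163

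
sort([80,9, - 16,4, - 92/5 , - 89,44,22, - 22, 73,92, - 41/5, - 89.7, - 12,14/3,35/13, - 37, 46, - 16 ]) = [-89.7,-89, - 37, - 22, - 92/5 , - 16,  -  16, - 12, - 41/5,35/13,4,14/3,9,  22,44,46, 73, 80,92 ]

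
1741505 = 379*4595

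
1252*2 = 2504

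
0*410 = 0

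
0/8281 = 0=0.00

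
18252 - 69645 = -51393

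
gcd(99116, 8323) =1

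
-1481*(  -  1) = 1481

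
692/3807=692/3807 = 0.18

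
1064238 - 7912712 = -6848474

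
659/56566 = 659/56566 = 0.01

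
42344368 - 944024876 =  - 901680508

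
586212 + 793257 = 1379469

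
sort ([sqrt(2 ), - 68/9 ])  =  [ - 68/9,  sqrt(2) ]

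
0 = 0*9865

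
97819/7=13974+1/7 = 13974.14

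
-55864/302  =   - 185 + 3/151 = - 184.98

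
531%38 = 37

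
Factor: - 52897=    - 13^2*313^1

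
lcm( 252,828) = 5796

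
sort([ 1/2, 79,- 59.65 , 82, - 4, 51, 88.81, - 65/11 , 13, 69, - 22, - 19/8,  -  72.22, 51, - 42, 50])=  [ - 72.22, - 59.65, - 42, - 22, - 65/11 , - 4 , - 19/8,1/2, 13,50,51, 51 , 69,79,82,88.81 ]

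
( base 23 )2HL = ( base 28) 1OE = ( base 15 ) 680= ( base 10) 1470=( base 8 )2676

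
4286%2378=1908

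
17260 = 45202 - 27942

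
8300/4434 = 1+1933/2217 =1.87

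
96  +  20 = 116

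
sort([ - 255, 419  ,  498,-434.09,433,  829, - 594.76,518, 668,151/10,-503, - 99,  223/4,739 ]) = [-594.76, - 503,-434.09,-255, - 99,151/10,223/4,419 , 433,498,518,668, 739,829] 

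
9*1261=11349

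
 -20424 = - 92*222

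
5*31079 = 155395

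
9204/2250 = 1534/375  =  4.09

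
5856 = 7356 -1500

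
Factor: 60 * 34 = 2040 = 2^3*3^1*5^1 * 17^1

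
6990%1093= 432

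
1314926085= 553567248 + 761358837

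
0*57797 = 0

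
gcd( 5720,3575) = 715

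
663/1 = 663 = 663.00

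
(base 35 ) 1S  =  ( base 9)70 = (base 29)25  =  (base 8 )77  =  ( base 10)63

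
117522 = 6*19587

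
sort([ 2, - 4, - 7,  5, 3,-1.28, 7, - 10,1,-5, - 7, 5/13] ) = [ - 10,- 7, - 7,  -  5,  -  4,-1.28,5/13, 1, 2, 3,5,7] 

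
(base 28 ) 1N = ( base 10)51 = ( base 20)2B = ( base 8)63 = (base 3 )1220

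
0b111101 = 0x3d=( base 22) 2H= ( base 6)141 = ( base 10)61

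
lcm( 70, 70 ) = 70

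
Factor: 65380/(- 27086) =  - 2^1*5^1*7^1* 29^ (-1 )= - 70/29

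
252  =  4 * 63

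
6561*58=380538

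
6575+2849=9424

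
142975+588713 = 731688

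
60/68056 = 15/17014  =  0.00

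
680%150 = 80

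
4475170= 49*91330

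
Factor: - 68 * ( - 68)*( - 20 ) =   -  92480 = - 2^6* 5^1*17^2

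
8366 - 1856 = 6510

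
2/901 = 2/901 =0.00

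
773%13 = 6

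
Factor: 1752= 2^3*3^1*73^1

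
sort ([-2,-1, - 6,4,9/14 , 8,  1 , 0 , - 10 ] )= [ - 10, - 6, - 2, - 1,0,  9/14, 1,4,8]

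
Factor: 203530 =2^1*5^1*20353^1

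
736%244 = 4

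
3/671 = 3/671=0.00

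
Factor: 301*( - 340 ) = - 2^2*5^1*7^1 * 17^1*43^1 = -102340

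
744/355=2+34/355 = 2.10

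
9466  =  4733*2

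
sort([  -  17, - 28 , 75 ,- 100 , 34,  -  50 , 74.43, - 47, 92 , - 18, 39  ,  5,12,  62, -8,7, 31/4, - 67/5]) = [ - 100,  -  50,- 47 , - 28, - 18, -17, - 67/5, - 8, 5, 7 , 31/4,12, 34,39,62 , 74.43,75, 92]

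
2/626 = 1/313=0.00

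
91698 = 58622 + 33076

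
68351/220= 310 + 151/220 = 310.69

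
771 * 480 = 370080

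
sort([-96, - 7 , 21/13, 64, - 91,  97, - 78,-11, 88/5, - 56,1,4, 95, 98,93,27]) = [ - 96, - 91,-78,  -  56,  -  11,-7, 1, 21/13,4, 88/5,27,  64, 93, 95,97,  98 ] 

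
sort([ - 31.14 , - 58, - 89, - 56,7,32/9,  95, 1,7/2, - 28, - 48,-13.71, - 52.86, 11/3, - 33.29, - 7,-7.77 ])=[- 89, - 58, - 56,-52.86, - 48, - 33.29 ,  -  31.14,-28 , - 13.71, - 7.77,  -  7, 1, 7/2, 32/9, 11/3,7 , 95 ]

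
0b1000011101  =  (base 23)10C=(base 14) 2a9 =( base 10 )541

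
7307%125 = 57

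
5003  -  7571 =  - 2568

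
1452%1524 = 1452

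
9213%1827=78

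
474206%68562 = 62834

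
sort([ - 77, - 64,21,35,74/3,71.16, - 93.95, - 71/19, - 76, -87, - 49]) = [  -  93.95, - 87 , - 77, - 76, - 64,-49, - 71/19,21, 74/3,35,71.16]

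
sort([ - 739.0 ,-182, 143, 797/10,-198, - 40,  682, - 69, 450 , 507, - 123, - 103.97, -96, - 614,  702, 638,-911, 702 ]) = [- 911, - 739.0 , - 614,-198, - 182,-123,-103.97,  -  96, - 69, -40,797/10, 143 , 450,507,638,682,702, 702] 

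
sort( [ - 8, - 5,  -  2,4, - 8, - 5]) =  [ - 8,-8, - 5,-5, - 2,4]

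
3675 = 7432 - 3757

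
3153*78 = 245934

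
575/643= 575/643 = 0.89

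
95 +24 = 119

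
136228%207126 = 136228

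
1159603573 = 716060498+443543075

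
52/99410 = 26/49705 = 0.00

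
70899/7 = 10128 + 3/7 = 10128.43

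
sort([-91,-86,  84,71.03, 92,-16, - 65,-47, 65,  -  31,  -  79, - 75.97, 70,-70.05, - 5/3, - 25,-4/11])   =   [  -  91,-86, - 79, - 75.97, - 70.05,-65,  -  47, - 31,-25, - 16,-5/3, - 4/11 , 65 , 70,71.03 , 84, 92]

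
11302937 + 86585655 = 97888592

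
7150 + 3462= 10612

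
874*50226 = 43897524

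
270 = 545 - 275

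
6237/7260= 189/220 = 0.86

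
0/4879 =0= 0.00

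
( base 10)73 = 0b1001001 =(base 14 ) 53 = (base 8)111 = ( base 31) 2b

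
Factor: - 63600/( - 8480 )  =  15/2 = 2^(- 1)*3^1*5^1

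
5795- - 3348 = 9143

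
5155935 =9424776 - 4268841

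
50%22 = 6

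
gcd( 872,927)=1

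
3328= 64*52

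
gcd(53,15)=1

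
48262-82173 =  - 33911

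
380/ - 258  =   - 2 + 68/129  =  - 1.47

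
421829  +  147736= 569565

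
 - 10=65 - 75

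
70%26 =18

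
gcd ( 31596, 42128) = 10532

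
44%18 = 8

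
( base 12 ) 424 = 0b1001011100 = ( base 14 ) 312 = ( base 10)604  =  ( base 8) 1134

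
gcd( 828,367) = 1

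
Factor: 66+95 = 161 = 7^1*23^1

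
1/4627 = 1/4627=0.00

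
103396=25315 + 78081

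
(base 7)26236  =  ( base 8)15511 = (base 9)10521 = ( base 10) 6985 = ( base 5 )210420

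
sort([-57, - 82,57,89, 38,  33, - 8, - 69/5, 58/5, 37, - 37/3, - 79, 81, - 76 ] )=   [ - 82, - 79 , - 76, - 57,-69/5, - 37/3, - 8, 58/5,33, 37, 38, 57,  81, 89 ] 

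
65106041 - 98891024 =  - 33784983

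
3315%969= 408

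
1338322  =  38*35219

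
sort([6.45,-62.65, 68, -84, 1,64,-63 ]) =[ - 84,-63,  -  62.65,1,6.45,64,68 ]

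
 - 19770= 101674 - 121444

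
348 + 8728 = 9076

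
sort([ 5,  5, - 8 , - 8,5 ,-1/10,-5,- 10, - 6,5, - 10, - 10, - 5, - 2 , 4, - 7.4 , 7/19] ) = [ - 10 , -10, - 10, - 8, - 8,  -  7.4, -6  , - 5, - 5, - 2, - 1/10, 7/19,  4, 5, 5, 5, 5]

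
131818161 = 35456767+96361394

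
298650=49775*6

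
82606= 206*401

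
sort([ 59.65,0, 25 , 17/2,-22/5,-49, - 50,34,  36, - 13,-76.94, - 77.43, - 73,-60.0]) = [ - 77.43,-76.94,-73, - 60.0, - 50, - 49, - 13, - 22/5,0,17/2,25 , 34,36,59.65]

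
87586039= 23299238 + 64286801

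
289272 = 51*5672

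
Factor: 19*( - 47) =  - 19^1*47^1 = - 893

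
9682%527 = 196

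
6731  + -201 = 6530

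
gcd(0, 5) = 5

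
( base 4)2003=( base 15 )8b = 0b10000011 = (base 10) 131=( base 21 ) 65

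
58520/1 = 58520 =58520.00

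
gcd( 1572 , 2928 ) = 12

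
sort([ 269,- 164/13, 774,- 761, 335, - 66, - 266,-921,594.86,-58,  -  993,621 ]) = [ - 993,-921, - 761,-266, - 66,-58,  -  164/13, 269, 335, 594.86, 621 , 774]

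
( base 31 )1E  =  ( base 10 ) 45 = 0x2d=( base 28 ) 1H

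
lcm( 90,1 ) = 90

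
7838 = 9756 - 1918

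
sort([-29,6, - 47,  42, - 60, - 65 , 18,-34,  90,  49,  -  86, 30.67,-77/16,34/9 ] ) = [-86 , - 65, - 60, - 47,-34,-29, - 77/16, 34/9,  6,18,  30.67,42 , 49,90] 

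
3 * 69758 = 209274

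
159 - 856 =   -  697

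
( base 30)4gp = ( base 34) 3IP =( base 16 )1009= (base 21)96a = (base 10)4105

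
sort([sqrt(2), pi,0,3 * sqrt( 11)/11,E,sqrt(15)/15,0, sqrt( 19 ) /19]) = [0 , 0,sqrt ( 19)/19, sqrt( 15)/15,3*sqrt( 11)/11, sqrt ( 2 ) , E,pi ] 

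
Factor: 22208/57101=2^6 *11^( - 1) * 29^( - 1)*179^( -1)*347^1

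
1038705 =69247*15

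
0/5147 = 0 = 0.00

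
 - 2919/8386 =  - 1 + 781/1198 = -0.35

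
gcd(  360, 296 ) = 8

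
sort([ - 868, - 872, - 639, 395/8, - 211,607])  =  [ - 872, - 868, - 639, - 211,395/8,607] 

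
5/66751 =5/66751  =  0.00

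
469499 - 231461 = 238038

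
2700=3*900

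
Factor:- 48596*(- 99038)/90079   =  4812850648/90079 =2^3 *11^(-1 )*19^(- 1 )* 23^1*431^(-1) * 2153^1*12149^1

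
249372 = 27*9236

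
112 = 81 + 31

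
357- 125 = 232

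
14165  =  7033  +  7132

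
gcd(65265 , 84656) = 1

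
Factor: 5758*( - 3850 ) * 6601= - 2^2*5^2*7^2*11^1*23^1*41^1*2879^1 = - 146332948300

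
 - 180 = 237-417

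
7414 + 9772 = 17186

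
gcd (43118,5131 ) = 1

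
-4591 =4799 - 9390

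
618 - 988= - 370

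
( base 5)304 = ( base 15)54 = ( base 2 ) 1001111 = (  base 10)79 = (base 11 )72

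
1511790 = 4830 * 313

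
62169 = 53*1173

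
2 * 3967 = 7934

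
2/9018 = 1/4509 = 0.00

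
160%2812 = 160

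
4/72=1/18=0.06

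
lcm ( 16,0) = 0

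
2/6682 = 1/3341= 0.00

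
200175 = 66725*3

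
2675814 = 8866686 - 6190872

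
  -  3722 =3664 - 7386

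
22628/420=5657/105 =53.88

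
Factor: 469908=2^2*3^3*19^1*229^1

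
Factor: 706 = 2^1*353^1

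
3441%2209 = 1232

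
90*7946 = 715140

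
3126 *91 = 284466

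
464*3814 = 1769696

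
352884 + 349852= 702736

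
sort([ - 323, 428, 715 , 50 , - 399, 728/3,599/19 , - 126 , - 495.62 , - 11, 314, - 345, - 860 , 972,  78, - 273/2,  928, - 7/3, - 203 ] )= [  -  860, - 495.62, - 399, - 345,  -  323, - 203, - 273/2, - 126 , - 11, - 7/3,599/19,50,  78,  728/3, 314,428 , 715,928,972 ]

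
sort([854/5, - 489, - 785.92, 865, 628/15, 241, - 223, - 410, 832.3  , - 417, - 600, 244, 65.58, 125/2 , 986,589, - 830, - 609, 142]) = [ - 830, - 785.92, - 609, - 600, - 489,-417 , - 410, - 223, 628/15, 125/2, 65.58, 142, 854/5, 241,244, 589,832.3, 865,986 ]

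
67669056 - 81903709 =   -  14234653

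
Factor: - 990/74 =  - 3^2*5^1*11^1 * 37^( - 1 )  =  - 495/37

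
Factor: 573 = 3^1*191^1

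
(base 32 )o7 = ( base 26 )13L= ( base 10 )775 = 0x307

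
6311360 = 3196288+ 3115072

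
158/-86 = - 2  +  7/43 = - 1.84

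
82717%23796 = 11329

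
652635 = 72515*9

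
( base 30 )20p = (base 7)5215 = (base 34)1JN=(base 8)3441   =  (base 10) 1825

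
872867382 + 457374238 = 1330241620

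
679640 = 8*84955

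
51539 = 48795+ 2744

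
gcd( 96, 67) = 1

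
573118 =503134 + 69984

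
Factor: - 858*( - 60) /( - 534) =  - 8580/89= -2^2*3^1*5^1*11^1*13^1*89^( - 1 ) 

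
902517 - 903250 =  - 733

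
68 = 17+51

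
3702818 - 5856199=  - 2153381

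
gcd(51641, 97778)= 1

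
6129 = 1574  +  4555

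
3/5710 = 3/5710= 0.00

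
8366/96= 4183/48 = 87.15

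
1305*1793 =2339865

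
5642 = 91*62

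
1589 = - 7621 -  - 9210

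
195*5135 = 1001325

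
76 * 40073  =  3045548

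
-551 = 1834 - 2385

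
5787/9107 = 5787/9107 = 0.64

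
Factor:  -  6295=  -  5^1*1259^1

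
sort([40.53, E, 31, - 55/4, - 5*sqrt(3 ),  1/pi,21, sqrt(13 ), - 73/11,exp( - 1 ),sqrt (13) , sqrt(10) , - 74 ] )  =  [ - 74, - 55/4,-5*sqrt(3), - 73/11, 1/pi,  exp( - 1 ), E,sqrt( 10 ),sqrt(13 ),sqrt(13 ),21,31, 40.53 ] 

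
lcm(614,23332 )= 23332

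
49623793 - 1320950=48302843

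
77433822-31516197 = 45917625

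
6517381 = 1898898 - -4618483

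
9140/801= 11 + 329/801 = 11.41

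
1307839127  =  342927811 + 964911316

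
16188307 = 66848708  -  50660401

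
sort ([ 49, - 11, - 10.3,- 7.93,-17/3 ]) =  [ - 11, - 10.3,  -  7.93, - 17/3,  49]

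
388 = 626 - 238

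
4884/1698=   2 + 248/283 = 2.88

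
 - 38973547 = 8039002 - 47012549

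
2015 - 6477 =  - 4462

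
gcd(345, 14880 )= 15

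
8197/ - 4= - 8197/4 = -2049.25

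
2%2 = 0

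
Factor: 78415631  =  7^3*228617^1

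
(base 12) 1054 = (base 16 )700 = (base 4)130000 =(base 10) 1792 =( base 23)38L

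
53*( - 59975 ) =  - 3178675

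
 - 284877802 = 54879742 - 339757544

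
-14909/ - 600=24+ 509/600= 24.85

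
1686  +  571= 2257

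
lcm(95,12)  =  1140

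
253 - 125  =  128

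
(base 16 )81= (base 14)93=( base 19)6F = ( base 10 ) 129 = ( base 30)49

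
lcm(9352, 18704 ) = 18704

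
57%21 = 15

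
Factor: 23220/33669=2^2*5^1*29^( - 1)  =  20/29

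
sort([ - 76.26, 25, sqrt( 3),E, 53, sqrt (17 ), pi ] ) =[ - 76.26, sqrt(3 ), E,  pi,sqrt( 17), 25, 53 ] 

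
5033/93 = 54 +11/93 = 54.12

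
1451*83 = 120433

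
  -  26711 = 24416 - 51127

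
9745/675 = 1949/135=14.44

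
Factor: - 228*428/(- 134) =2^3*3^1*19^1*67^( - 1)*107^1=48792/67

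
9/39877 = 9/39877 = 0.00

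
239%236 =3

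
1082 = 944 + 138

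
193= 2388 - 2195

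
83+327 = 410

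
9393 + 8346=17739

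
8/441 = 8/441 = 0.02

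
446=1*446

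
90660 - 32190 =58470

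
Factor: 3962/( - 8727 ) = -2^1*3^ ( - 1 )*7^1*283^1*  2909^( -1 )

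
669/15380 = 669/15380 = 0.04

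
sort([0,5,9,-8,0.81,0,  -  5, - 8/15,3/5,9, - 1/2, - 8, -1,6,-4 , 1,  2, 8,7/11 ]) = [ - 8, - 8, - 5, - 4, - 1, - 8/15, - 1/2,  0 , 0,  3/5,  7/11 , 0.81 , 1, 2, 5 , 6,8, 9, 9]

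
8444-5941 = 2503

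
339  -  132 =207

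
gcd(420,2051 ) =7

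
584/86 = 292/43 = 6.79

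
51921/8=51921/8= 6490.12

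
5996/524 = 1499/131 =11.44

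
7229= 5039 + 2190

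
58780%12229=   9864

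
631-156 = 475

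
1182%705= 477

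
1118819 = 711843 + 406976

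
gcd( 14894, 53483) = 677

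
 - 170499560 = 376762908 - 547262468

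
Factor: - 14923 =-14923^1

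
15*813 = 12195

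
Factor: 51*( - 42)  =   - 2^1*3^2*7^1 *17^1= - 2142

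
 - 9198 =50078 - 59276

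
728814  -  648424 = 80390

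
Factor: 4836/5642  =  6/7=2^1*3^1* 7^( - 1 )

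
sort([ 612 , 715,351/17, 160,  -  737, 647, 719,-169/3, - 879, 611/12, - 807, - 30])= [ - 879, - 807 , - 737, - 169/3, - 30, 351/17,  611/12, 160, 612,647,715, 719] 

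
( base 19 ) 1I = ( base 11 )34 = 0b100101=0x25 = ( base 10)37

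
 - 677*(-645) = 436665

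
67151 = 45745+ 21406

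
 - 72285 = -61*1185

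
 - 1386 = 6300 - 7686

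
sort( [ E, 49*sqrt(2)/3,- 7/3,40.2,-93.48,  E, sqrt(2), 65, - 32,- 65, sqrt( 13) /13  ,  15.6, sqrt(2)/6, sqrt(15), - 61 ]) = [ - 93.48 , - 65,- 61, - 32, - 7/3, sqrt( 2) /6, sqrt(13)/13, sqrt(2),  E,  E, sqrt( 15),15.6,49*sqrt( 2)/3,  40.2, 65 ]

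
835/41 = 835/41 = 20.37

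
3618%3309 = 309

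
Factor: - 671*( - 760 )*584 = 2^6*5^1*11^1 * 19^1 * 61^1*73^1   =  297816640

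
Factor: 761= 761^1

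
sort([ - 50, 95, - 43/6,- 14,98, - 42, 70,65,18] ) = [ - 50, - 42,  -  14,  -  43/6,  18, 65, 70, 95,98] 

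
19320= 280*69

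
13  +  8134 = 8147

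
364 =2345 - 1981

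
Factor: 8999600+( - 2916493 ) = 6083107 = 1193^1*5099^1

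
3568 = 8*446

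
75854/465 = 163 + 59/465 = 163.13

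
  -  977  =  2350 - 3327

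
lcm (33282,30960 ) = 1331280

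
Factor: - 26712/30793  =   - 2^3*3^2*83^ ( - 1 ) = -72/83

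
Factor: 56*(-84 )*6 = - 28224 = - 2^6*3^2 * 7^2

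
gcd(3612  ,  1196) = 4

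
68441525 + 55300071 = 123741596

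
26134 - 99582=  - 73448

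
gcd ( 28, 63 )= 7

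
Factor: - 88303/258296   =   - 2^( - 3) * 83^( - 1)*227^1 = - 227/664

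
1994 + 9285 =11279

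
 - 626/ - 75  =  626/75 = 8.35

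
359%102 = 53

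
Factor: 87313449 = 3^1 * 3457^1*8419^1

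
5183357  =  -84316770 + 89500127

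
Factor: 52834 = 2^1*26417^1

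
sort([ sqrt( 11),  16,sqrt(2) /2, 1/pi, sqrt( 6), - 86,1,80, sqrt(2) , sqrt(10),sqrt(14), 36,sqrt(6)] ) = [ - 86,1/pi,sqrt(2 ) /2,1, sqrt(2),sqrt( 6),sqrt(6 ), sqrt( 10), sqrt(11 ),sqrt(14),  16,36,80]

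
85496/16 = 5343 + 1/2 = 5343.50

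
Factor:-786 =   -  2^1*3^1*131^1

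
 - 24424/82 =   -  298 + 6/41 = - 297.85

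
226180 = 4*56545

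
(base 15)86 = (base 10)126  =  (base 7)240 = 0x7e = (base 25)51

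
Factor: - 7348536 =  - 2^3*3^3* 13^1*2617^1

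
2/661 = 2/661 = 0.00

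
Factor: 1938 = 2^1*3^1*17^1*19^1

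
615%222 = 171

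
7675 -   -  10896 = 18571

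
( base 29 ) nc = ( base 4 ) 22213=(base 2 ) 1010100111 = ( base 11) 568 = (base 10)679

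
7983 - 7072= 911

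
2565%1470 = 1095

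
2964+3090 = 6054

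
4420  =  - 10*( - 442)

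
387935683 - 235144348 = 152791335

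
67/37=1 + 30/37= 1.81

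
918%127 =29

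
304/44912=19/2807 = 0.01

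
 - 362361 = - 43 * 8427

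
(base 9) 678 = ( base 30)ih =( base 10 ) 557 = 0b1000101101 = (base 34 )gd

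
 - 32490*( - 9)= 292410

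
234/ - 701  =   - 1 + 467/701= -  0.33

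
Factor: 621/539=3^3*7^( - 2)*11^( - 1 )*23^1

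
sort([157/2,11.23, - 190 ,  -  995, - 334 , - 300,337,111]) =[ - 995, - 334, - 300,-190,11.23,  157/2,111,337 ] 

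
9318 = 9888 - 570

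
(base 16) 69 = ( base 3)10220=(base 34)33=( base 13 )81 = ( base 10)105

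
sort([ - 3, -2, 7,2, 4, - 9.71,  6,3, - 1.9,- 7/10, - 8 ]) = [ - 9.71,- 8, - 3, - 2, - 1.9 , - 7/10, 2  ,  3,  4,6, 7] 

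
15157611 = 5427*2793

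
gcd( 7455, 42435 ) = 15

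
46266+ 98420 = 144686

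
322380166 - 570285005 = - 247904839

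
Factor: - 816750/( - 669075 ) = 990/811=   2^1*3^2*5^1*11^1*811^( - 1)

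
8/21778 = 4/10889 = 0.00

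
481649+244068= 725717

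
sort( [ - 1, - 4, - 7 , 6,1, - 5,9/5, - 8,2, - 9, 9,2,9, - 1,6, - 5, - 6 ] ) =[- 9, - 8,-7, - 6,-5, - 5, - 4, - 1 , - 1,1,9/5,2,2, 6,6, 9,9 ] 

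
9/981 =1/109=0.01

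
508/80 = 6+7/20 = 6.35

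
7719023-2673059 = 5045964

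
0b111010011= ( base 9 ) 568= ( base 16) 1d3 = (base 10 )467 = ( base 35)dc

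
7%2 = 1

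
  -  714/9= - 80 + 2/3  =  - 79.33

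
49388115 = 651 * 75865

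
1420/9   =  157 + 7/9 = 157.78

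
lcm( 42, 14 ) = 42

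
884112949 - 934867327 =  - 50754378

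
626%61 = 16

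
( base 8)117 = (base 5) 304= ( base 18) 47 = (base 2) 1001111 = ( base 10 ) 79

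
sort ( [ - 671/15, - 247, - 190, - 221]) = [-247, - 221, - 190, - 671/15 ]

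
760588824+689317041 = 1449905865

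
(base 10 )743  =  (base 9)1015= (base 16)2E7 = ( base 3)1000112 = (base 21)1e8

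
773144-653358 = 119786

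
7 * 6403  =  44821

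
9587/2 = 4793 + 1/2= 4793.50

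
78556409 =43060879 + 35495530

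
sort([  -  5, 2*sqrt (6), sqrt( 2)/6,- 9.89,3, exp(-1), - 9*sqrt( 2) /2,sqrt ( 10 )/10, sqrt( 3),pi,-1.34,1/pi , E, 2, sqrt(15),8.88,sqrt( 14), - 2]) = [ - 9.89,-9*sqrt( 2) /2,- 5,-2,  -  1.34 , sqrt( 2)/6, sqrt( 10 ) /10,1/pi,exp( - 1),sqrt( 3),  2,E,3,pi,  sqrt( 14),sqrt( 15 ), 2*sqrt( 6),  8.88 ]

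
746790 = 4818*155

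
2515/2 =2515/2 = 1257.50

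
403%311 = 92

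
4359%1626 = 1107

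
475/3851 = 475/3851 = 0.12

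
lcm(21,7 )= 21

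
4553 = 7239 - 2686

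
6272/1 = 6272 = 6272.00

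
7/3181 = 7/3181 =0.00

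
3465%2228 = 1237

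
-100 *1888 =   -  188800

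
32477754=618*52553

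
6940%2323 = 2294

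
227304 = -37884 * (-6)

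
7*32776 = 229432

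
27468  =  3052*9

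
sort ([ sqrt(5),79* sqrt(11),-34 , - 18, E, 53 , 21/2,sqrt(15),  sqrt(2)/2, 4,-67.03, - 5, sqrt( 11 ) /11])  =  [ - 67.03,-34, - 18, - 5,sqrt(11 ) /11,sqrt(2) /2, sqrt(5), E, sqrt( 15), 4,21/2, 53, 79*sqrt( 11)]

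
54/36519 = 18/12173 = 0.00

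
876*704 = 616704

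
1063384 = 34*31276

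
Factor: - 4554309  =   - 3^1*1518103^1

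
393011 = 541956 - 148945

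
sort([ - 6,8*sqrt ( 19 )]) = [ - 6,  8*sqrt( 19 )] 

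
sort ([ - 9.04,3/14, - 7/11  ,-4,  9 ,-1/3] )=[ - 9.04, - 4, -7/11, - 1/3, 3/14 , 9]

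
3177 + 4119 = 7296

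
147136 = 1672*88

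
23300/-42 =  - 555 + 5/21 = - 554.76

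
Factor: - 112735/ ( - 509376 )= 16105/72768 =2^(- 6)*3^(-1)*5^1*379^(-1)*3221^1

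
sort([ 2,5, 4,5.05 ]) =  [2,4,  5, 5.05]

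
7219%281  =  194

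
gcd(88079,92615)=1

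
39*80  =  3120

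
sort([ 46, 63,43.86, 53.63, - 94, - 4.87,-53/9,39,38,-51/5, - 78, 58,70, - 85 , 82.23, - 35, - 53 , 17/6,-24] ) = [  -  94, - 85, - 78, - 53,- 35 ,-24,-51/5,-53/9, - 4.87,17/6 , 38 , 39, 43.86,46, 53.63,58 , 63, 70 , 82.23] 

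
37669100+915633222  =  953302322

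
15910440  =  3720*4277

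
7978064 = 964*8276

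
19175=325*59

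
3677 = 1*3677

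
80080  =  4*20020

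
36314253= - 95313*(- 381)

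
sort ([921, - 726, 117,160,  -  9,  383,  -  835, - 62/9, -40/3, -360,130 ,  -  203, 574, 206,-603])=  [ - 835, - 726,  -  603, - 360, - 203,-40/3,  -  9,  -  62/9, 117, 130,160,206 , 383, 574 , 921 ]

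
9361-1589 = 7772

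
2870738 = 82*35009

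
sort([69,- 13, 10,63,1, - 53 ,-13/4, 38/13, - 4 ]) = [ - 53 ,-13, - 4, - 13/4,1, 38/13, 10, 63,69] 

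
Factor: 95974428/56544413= 2^2*3^1 *11^1*73^(-1)*211^(-1 )*3671^(-1) * 727079^1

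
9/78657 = 3/26219 =0.00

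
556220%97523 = 68605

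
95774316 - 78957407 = 16816909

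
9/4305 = 3/1435 = 0.00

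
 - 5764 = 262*( - 22) 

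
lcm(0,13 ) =0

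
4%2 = 0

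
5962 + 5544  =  11506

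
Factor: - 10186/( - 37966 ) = 11^1 * 41^( - 1 ) = 11/41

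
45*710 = 31950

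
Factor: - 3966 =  - 2^1*3^1*661^1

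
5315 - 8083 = -2768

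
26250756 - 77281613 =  - 51030857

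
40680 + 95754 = 136434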